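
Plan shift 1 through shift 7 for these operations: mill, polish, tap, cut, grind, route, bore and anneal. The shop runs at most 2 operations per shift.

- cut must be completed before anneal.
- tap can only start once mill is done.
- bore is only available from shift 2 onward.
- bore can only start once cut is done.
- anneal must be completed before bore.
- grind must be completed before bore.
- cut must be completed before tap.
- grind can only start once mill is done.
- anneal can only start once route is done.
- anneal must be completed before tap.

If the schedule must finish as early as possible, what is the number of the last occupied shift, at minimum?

shift 4

The precedence chain requires at least 3 distinct shifts.
With at most 2 per shift and 8 operations, at least 4 shifts are needed.
4 works (last occupied shift: shift 4): for example mill -> shift 2; grind -> shift 3; bore -> shift 4; route -> shift 1; anneal -> shift 2; tap -> shift 3; polish -> shift 4; cut -> shift 1.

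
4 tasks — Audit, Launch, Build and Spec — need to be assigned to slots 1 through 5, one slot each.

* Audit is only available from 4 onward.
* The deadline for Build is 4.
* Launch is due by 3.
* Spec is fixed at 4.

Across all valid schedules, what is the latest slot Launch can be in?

Launch's own window allows nothing later than 3.
Launch at 3 is achievable: Launch=3; Audit=4; Build=1; Spec=4.

3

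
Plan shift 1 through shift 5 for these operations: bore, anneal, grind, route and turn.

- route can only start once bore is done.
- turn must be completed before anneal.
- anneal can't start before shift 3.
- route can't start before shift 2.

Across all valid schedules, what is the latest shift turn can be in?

shift 4

Downstream work caps turn at shift 4.
turn at shift 4 is achievable: anneal=shift 5, bore=shift 1, route=shift 2, grind=shift 1, turn=shift 4.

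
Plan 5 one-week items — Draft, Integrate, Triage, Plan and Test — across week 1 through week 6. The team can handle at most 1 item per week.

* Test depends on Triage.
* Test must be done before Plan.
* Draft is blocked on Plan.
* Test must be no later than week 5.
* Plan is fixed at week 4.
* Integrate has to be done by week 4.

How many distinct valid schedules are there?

6

Splitting on Draft: it can be week 5 (3), week 6 (3). Listing each branch's schedules as (Integrate, Triage, Plan, Test) by week number:
Draft=week 5: (1,2,4,3) (2,1,4,3) (3,1,4,2) — 3.
Draft=week 6: (1,2,4,3) (2,1,4,3) (3,1,4,2) — 3.
Summing: 3 + 3 = 6.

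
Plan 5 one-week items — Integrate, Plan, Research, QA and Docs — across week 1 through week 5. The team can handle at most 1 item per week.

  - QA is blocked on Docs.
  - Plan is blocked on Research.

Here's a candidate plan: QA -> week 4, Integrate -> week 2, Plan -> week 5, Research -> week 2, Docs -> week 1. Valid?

QA is blocked on Docs — holds.
Plan is blocked on Research — holds.
The team can handle at most 1 item per week — violated.

No — it violates: The team can handle at most 1 item per week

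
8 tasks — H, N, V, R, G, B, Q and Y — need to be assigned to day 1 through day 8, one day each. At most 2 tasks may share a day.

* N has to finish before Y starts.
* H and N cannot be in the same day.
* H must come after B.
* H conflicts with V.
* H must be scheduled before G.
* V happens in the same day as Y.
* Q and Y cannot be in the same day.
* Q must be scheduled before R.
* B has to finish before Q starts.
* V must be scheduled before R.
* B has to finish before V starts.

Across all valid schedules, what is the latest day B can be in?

Downstream work caps B at day 6.
B at day 5 is achievable: G -> day 8; N -> day 1; V -> day 7; R -> day 8; H -> day 6; B -> day 5; Y -> day 7; Q -> day 6.
Nothing later works — the conflict and capacity constraints rule out every day after day 5.

day 5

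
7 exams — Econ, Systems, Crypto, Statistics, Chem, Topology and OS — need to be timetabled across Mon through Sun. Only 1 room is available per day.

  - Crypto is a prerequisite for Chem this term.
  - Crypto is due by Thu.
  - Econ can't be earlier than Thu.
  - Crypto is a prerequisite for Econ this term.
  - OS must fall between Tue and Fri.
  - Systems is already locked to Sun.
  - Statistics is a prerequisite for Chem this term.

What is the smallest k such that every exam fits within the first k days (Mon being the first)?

The precedence chain requires at least 2 distinct days.
With at most 1 per day and 7 exams, at least 7 days are needed.
Systems can't be placed before Sun — that is day 7 counting from Mon — so the schedule must run through at least 7 days.
7 works (last occupied day: Sun): for example Crypto=Mon, Systems=Sun, Statistics=Wed, Topology=Sat, Econ=Thu, OS=Tue, Chem=Fri.

7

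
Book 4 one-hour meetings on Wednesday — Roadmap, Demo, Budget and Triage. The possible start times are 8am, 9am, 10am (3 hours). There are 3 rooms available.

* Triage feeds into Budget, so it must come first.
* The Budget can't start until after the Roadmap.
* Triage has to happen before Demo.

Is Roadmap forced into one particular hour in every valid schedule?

Roadmap can be 8am (e.g. Triage -> 8am; Roadmap -> 8am; Demo -> 9am; Budget -> 9am) or 9am (e.g. Budget in 10am; Demo in 9am; Triage in 8am; Roadmap in 9am).

No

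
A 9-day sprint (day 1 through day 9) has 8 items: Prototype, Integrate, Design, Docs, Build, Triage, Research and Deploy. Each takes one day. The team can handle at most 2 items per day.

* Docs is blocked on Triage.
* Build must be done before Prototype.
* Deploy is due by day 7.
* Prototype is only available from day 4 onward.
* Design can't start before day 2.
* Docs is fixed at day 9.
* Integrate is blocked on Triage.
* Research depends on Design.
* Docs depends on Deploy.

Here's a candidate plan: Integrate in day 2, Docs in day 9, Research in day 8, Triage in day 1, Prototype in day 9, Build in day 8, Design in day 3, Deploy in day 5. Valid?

Design can't start before day 2 — holds.
Deploy is due by day 7 — holds.
Docs depends on Deploy — holds.
Prototype is only available from day 4 onward — holds.
Docs is blocked on Triage — holds.
Build must be done before Prototype — holds.
Docs is fixed at day 9 — holds.
Integrate is blocked on Triage — holds.
Research depends on Design — holds.
The team can handle at most 2 items per day — holds.

Valid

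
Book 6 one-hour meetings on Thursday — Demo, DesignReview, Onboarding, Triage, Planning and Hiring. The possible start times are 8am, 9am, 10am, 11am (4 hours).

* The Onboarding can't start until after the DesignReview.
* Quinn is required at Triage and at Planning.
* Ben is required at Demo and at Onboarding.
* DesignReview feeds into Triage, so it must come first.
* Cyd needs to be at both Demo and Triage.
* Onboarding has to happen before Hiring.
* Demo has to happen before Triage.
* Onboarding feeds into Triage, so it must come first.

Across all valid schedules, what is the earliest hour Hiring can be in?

10am

Precedence pushes Hiring to at least 10am.
Hiring at 10am is achievable: Onboarding=9am; Hiring=10am; Planning=8am; DesignReview=8am; Triage=10am; Demo=8am.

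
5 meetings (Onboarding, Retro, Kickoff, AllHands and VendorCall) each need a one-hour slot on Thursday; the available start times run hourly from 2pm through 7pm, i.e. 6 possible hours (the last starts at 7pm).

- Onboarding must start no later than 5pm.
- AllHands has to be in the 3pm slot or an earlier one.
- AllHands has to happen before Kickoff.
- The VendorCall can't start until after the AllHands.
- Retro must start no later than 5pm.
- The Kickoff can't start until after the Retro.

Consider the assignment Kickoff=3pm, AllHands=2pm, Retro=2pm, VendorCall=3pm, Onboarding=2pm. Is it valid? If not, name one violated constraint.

Retro must start no later than 5pm — holds.
AllHands has to be in the 3pm slot or an earlier one — holds.
Onboarding must start no later than 5pm — holds.
The VendorCall can't start until after the AllHands — holds.
The Kickoff can't start until after the Retro — holds.
AllHands has to happen before Kickoff — holds.

Yes, all constraints hold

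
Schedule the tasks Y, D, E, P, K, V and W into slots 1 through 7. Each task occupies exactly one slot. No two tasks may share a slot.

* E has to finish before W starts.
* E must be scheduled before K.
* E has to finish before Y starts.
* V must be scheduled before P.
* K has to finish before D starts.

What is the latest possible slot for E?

Downstream work caps E at 5.
E at 3 is achievable: K -> 4; W -> 7; D -> 6; E -> 3; Y -> 5; P -> 2; V -> 1.
Nothing later works — the capacity limit rule out every slot after 3.

3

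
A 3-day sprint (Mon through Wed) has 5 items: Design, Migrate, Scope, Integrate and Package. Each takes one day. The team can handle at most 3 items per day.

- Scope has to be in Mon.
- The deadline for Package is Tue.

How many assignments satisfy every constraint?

Splitting on Design: it can be Mon (12), Tue (16), Wed (17). Listing each branch's schedules as (Migrate, Scope, Integrate, Package):
Design=Mon: (Mon,Mon,Tue,Tue) (Mon,Mon,Wed,Tue) (Tue,Mon,Mon,Tue) (Tue,Mon,Tue,Mon) (Tue,Mon,Tue,Tue) (Tue,Mon,Wed,Mon) (Tue,Mon,Wed,Tue) (Wed,Mon,Mon,Tue) (Wed,Mon,Tue,Mon) (Wed,Mon,Tue,Tue) (Wed,Mon,Wed,Mon) (Wed,Mon,Wed,Tue) — 12.
Design=Tue: (Mon,Mon,Mon,Tue) (Mon,Mon,Tue,Mon) (Mon,Mon,Tue,Tue) (Mon,Mon,Wed,Mon) (Mon,Mon,Wed,Tue) (Tue,Mon,Mon,Mon) (Tue,Mon,Mon,Tue) (Tue,Mon,Tue,Mon) (Tue,Mon,Wed,Mon) (Tue,Mon,Wed,Tue) (Wed,Mon,Mon,Mon) (Wed,Mon,Mon,Tue) (Wed,Mon,Tue,Mon) (Wed,Mon,Tue,Tue) (Wed,Mon,Wed,Mon) (Wed,Mon,Wed,Tue) — 16.
Design=Wed: (Mon,Mon,Mon,Tue) (Mon,Mon,Tue,Mon) (Mon,Mon,Tue,Tue) (Mon,Mon,Wed,Mon) (Mon,Mon,Wed,Tue) (Tue,Mon,Mon,Mon) (Tue,Mon,Mon,Tue) (Tue,Mon,Tue,Mon) (Tue,Mon,Tue,Tue) (Tue,Mon,Wed,Mon) (Tue,Mon,Wed,Tue) (Wed,Mon,Mon,Mon) (Wed,Mon,Mon,Tue) (Wed,Mon,Tue,Mon) (Wed,Mon,Tue,Tue) (Wed,Mon,Wed,Mon) (Wed,Mon,Wed,Tue) — 17.
Summing: 12 + 16 + 17 = 45.

45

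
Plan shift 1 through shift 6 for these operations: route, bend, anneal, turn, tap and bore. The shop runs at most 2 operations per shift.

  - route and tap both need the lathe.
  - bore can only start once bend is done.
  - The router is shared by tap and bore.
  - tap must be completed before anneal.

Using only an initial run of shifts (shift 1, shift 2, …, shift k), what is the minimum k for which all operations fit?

3

The precedence chain requires at least 2 distinct shifts.
With at most 2 per shift and 6 operations, at least 3 shifts are needed.
3 works (last occupied shift: shift 3): for example anneal=shift 2, turn=shift 3, route=shift 3, bore=shift 2, tap=shift 1, bend=shift 1.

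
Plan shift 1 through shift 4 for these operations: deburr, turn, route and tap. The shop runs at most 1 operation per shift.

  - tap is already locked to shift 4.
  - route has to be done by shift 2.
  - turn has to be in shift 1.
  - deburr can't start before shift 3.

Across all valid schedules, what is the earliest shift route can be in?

shift 2

Route's own window allows nothing later than shift 2.
route at shift 2 is achievable: route -> shift 2; turn -> shift 1; deburr -> shift 3; tap -> shift 4.
Nothing earlier works — the capacity limit rule out every shift before shift 2.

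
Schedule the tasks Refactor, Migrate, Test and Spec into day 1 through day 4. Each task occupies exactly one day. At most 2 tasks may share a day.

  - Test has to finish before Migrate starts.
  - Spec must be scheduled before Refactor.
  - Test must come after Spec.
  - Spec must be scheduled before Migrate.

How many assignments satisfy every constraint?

Splitting on Refactor: it can be day 2 (3), day 3 (4), day 4 (4). Listing each branch's schedules as (Migrate, Test, Spec) by day number:
Refactor=day 2: (3,2,1) (4,2,1) (4,3,1) — 3.
Refactor=day 3: (3,2,1) (4,2,1) (4,3,1) (4,3,2) — 4.
Refactor=day 4: (3,2,1) (4,2,1) (4,3,1) (4,3,2) — 4.
Summing: 3 + 4 + 4 = 11.

11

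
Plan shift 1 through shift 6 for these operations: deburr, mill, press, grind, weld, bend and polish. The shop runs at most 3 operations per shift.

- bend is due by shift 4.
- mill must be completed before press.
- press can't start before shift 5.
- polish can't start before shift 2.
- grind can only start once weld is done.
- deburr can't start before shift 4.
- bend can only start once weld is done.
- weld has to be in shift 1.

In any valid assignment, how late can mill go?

Downstream work caps mill at shift 5.
mill at shift 5 is achievable: polish -> shift 2; press -> shift 6; deburr -> shift 4; mill -> shift 5; weld -> shift 1; bend -> shift 2; grind -> shift 2.

shift 5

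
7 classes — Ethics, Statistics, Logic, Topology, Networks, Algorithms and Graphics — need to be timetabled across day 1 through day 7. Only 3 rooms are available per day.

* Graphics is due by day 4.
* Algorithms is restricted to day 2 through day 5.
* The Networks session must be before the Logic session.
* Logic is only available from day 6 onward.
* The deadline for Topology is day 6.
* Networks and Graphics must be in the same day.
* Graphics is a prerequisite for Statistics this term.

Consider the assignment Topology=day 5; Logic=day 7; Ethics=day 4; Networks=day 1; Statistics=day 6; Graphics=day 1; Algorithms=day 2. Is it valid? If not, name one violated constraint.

Only 3 rooms are available per day — holds.
Algorithms is restricted to day 2 through day 5 — holds.
The Networks session must be before the Logic session — holds.
Logic is only available from day 6 onward — holds.
Graphics is due by day 4 — holds.
Networks and Graphics must be in the same day — holds.
The deadline for Topology is day 6 — holds.
Graphics is a prerequisite for Statistics this term — holds.

Valid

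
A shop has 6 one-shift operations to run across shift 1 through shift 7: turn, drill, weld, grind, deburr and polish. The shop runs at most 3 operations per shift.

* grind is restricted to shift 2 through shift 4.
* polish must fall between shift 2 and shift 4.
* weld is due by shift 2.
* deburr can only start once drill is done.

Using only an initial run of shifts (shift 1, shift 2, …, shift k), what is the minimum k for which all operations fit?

2 shifts

The precedence chain requires at least 2 distinct shifts.
With at most 3 per shift and 6 operations, at least 2 shifts are needed.
2 works (last occupied shift: shift 2): for example turn=shift 1; polish=shift 2; drill=shift 1; grind=shift 2; deburr=shift 2; weld=shift 1.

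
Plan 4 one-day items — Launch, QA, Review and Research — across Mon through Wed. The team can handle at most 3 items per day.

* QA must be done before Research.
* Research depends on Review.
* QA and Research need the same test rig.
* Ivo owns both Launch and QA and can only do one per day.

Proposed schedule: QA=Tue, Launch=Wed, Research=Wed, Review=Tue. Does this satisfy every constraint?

Yes

Research depends on Review — holds.
QA must be done before Research — holds.
QA and Research need the same test rig — holds.
The team can handle at most 3 items per day — holds.
Ivo owns both Launch and QA and can only do one per day — holds.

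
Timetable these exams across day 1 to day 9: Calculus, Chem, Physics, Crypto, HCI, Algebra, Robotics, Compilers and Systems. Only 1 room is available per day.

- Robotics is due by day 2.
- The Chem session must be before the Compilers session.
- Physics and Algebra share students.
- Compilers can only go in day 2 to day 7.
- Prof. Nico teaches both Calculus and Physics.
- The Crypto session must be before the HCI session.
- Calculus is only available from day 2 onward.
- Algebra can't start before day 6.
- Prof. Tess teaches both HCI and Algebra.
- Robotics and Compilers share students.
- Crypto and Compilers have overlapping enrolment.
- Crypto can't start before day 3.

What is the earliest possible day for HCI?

day 4

Precedence pushes HCI to at least day 4.
HCI at day 4 is achievable: Robotics in day 1, Crypto in day 3, Chem in day 2, Physics in day 8, Systems in day 9, Algebra in day 6, Calculus in day 7, Compilers in day 5, HCI in day 4.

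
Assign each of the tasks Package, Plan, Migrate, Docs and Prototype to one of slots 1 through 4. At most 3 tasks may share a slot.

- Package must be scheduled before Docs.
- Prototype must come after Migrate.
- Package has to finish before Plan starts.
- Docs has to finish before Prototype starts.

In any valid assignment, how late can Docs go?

Precedence pushes Docs to at least 2; downstream work caps Docs at 3.
Docs at 3 is achievable: Package in 1; Migrate in 1; Prototype in 4; Docs in 3; Plan in 2.

3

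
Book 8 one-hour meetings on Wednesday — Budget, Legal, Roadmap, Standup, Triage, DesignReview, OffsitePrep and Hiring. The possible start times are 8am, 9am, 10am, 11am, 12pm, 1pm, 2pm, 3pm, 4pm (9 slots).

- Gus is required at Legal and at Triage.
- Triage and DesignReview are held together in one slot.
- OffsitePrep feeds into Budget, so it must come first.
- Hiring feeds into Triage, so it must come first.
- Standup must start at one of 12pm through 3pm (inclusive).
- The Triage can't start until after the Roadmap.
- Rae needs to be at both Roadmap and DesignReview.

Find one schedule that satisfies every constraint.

Standup in 12pm; Triage in 9am; Hiring in 8am; DesignReview in 9am; Budget in 9am; Roadmap in 8am; OffsitePrep in 8am; Legal in 8am

Checking: Roadmap(8am) before Triage(9am); Hiring(8am) before Triage(9am); OffsitePrep(8am) before Budget(9am); Roadmap(8am) != DesignReview(9am); Legal(8am) != Triage(9am); Triage = DesignReview = 9am; Standup=12pm in [12pm,3pm].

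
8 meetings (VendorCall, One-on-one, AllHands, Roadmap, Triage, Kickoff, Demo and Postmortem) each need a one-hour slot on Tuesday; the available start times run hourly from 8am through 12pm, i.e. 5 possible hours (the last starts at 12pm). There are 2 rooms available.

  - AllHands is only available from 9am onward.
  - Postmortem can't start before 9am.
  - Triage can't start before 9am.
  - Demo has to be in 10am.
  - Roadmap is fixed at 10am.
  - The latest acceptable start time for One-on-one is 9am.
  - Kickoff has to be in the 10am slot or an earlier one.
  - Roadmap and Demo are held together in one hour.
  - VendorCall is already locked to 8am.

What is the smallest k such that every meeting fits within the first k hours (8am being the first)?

4

With at most 2 per hour and 8 meetings, at least 4 hours are needed.
Roadmap can't be placed before 10am — that is hour 3 counting from 8am — so the schedule must run through at least 3 hours.
4 works (last occupied hour: 11am): for example VendorCall in 8am, Roadmap in 10am, Triage in 11am, One-on-one in 8am, AllHands in 9am, Demo in 10am, Kickoff in 9am, Postmortem in 11am.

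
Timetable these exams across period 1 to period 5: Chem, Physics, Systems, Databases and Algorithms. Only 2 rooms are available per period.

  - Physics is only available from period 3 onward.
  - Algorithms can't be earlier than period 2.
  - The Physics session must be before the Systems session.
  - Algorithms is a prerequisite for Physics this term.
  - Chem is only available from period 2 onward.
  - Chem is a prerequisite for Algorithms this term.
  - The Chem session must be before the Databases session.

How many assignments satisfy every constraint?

Enumerating: Algorithms in period 3; Chem in period 2; Databases in period 3; Systems in period 5; Physics in period 4 | Algorithms=period 3, Systems=period 5, Physics=period 4, Chem=period 2, Databases=period 4 | Systems in period 5; Physics in period 4; Chem in period 2; Algorithms in period 3; Databases in period 5.

3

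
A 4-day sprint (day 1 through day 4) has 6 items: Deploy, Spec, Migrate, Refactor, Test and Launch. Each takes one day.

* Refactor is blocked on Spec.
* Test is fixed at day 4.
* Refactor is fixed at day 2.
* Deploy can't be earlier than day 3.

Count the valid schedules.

32

Splitting on Deploy: it can be day 3 (16), day 4 (16). Listing each branch's schedules as (Spec, Migrate, Refactor, Test, Launch) by day number:
Deploy=day 3: (1,1,2,4,1) (1,1,2,4,2) (1,1,2,4,3) (1,1,2,4,4) (1,2,2,4,1) (1,2,2,4,2) (1,2,2,4,3) (1,2,2,4,4) (1,3,2,4,1) (1,3,2,4,2) (1,3,2,4,3) (1,3,2,4,4) (1,4,2,4,1) (1,4,2,4,2) (1,4,2,4,3) (1,4,2,4,4) — 16.
Deploy=day 4: (1,1,2,4,1) (1,1,2,4,2) (1,1,2,4,3) (1,1,2,4,4) (1,2,2,4,1) (1,2,2,4,2) (1,2,2,4,3) (1,2,2,4,4) (1,3,2,4,1) (1,3,2,4,2) (1,3,2,4,3) (1,3,2,4,4) (1,4,2,4,1) (1,4,2,4,2) (1,4,2,4,3) (1,4,2,4,4) — 16.
Summing: 16 + 16 = 32.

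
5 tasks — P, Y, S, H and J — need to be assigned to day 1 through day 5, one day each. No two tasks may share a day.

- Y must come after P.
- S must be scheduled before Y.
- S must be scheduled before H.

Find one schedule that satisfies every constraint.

P in day 2, H in day 4, J in day 5, S in day 1, Y in day 3

Checking: P(day 2) before Y(day 3); S(day 1) before Y(day 3); S(day 1) before H(day 4); max 1 per day (cap 1).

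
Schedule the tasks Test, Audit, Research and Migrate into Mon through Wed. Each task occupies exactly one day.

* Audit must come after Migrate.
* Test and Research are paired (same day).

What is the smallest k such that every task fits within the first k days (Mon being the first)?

The precedence chain requires at least 2 distinct days.
2 works (last occupied day: Tue): for example Test -> Mon; Audit -> Tue; Migrate -> Mon; Research -> Mon.

2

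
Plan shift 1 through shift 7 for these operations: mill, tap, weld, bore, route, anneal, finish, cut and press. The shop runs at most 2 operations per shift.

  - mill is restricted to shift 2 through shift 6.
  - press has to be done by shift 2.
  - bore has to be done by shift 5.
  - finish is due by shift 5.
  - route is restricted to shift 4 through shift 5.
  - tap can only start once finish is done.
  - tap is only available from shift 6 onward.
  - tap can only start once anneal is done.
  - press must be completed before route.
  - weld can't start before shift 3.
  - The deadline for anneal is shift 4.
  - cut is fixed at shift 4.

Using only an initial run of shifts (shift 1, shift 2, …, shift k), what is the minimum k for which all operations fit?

6

The precedence chain requires at least 2 distinct shifts.
With at most 2 per shift and 9 operations, at least 5 shifts are needed.
tap can't be placed before shift 6, so the schedule must run through at least shift 6.
6 works (last occupied shift: shift 6): for example press in shift 1, bore in shift 3, weld in shift 3, mill in shift 2, route in shift 4, anneal in shift 1, tap in shift 6, cut in shift 4, finish in shift 2.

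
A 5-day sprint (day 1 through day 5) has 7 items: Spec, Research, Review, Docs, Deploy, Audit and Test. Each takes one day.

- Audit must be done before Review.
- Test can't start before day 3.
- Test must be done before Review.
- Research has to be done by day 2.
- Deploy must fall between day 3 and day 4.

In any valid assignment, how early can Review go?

Precedence pushes Review to at least day 4.
Review at day 4 is achievable: Research -> day 1; Docs -> day 1; Audit -> day 1; Test -> day 3; Spec -> day 1; Review -> day 4; Deploy -> day 3.

day 4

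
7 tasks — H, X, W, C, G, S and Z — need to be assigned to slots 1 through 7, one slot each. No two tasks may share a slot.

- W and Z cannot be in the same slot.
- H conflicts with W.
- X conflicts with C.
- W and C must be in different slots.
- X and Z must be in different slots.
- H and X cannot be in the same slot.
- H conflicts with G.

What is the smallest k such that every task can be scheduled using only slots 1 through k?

With at most 1 per slot and 7 tasks, at least 7 slots are needed.
7 works (last occupied slot: 7): for example X in 2, W in 3, G in 5, H in 1, C in 4, Z in 7, S in 6.

7 slots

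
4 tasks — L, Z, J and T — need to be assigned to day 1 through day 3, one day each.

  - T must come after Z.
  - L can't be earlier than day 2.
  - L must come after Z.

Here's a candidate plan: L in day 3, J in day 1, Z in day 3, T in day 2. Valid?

No. T must come after Z is not satisfied.

L can't be earlier than day 2 — holds.
L must come after Z — violated.
T must come after Z — violated.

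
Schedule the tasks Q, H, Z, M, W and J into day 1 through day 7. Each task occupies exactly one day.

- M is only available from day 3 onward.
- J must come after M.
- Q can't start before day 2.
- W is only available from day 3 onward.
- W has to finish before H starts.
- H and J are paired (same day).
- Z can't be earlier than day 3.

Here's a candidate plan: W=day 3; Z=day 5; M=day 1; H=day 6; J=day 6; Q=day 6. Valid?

No — it violates: M is only available from day 3 onward

M is only available from day 3 onward — violated.
W is only available from day 3 onward — holds.
J must come after M — holds.
Q can't start before day 2 — holds.
Z can't be earlier than day 3 — holds.
W has to finish before H starts — holds.
H and J are paired (same day) — holds.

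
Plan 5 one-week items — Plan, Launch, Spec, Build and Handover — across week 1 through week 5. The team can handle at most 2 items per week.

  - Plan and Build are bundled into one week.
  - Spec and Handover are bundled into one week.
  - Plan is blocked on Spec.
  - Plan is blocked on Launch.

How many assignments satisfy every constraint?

Splitting on Plan: it can be week 3 (2), week 4 (6), week 5 (12). Listing each branch's schedules as (Launch, Spec, Build, Handover) by week number:
Plan=week 3: (1,2,3,2) (2,1,3,1) — 2.
Plan=week 4: (1,2,4,2) (1,3,4,3) (2,1,4,1) (2,3,4,3) (3,1,4,1) (3,2,4,2) — 6.
Plan=week 5: (1,2,5,2) (1,3,5,3) (1,4,5,4) (2,1,5,1) (2,3,5,3) (2,4,5,4) (3,1,5,1) (3,2,5,2) (3,4,5,4) (4,1,5,1) (4,2,5,2) (4,3,5,3) — 12.
Summing: 2 + 6 + 12 = 20.

20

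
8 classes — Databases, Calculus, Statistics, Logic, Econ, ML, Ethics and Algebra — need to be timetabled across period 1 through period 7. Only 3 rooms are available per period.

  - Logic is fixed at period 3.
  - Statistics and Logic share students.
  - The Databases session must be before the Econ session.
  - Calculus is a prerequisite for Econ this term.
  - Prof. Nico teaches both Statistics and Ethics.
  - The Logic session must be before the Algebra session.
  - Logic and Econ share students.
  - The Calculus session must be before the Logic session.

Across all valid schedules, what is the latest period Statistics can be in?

period 7

Statistics at period 7 is achievable: Ethics=period 2, Databases=period 1, Econ=period 2, Calculus=period 1, ML=period 1, Algebra=period 4, Logic=period 3, Statistics=period 7.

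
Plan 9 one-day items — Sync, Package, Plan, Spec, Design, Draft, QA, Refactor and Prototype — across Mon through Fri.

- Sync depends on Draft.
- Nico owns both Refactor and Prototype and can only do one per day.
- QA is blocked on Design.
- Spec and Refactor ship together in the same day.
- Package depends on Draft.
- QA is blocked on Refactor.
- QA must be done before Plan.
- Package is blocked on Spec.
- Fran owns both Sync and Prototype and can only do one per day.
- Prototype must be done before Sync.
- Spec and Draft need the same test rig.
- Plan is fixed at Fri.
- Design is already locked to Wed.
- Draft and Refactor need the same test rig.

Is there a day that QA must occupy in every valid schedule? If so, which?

Thu

Design is fixed at Wed and must come before QA, so QA is at least Thu.
Plan is fixed at Fri and must come after QA, so QA is at most Thu.
So QA must be Thu.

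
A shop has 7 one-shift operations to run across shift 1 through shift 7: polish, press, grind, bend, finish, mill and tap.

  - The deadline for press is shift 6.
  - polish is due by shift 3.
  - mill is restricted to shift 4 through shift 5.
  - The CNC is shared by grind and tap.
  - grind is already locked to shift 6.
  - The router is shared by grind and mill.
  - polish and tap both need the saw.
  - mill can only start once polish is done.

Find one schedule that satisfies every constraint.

press in shift 1; grind in shift 6; tap in shift 2; bend in shift 1; mill in shift 4; polish in shift 1; finish in shift 1

Checking: polish(shift 1) before mill(shift 4); grind(shift 6) != mill(shift 4); polish(shift 1) != tap(shift 2); grind(shift 6) != tap(shift 2); mill=shift 4 in [shift 4,shift 5]; grind=shift 6 in [shift 6,shift 6]; polish=shift 1 in [shift 1,shift 3]; press=shift 1 in [shift 1,shift 6].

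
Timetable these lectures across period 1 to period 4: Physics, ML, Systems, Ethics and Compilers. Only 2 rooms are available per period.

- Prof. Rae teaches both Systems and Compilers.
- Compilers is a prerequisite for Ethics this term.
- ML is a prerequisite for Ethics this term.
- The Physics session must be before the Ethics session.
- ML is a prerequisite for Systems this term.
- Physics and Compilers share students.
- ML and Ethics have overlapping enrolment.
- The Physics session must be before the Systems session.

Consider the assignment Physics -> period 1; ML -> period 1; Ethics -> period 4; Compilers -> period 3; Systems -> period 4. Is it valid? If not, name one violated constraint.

Yes, all constraints hold

Only 2 rooms are available per period — holds.
Compilers is a prerequisite for Ethics this term — holds.
The Physics session must be before the Systems session — holds.
ML is a prerequisite for Systems this term — holds.
ML and Ethics have overlapping enrolment — holds.
ML is a prerequisite for Ethics this term — holds.
Physics and Compilers share students — holds.
Prof. Rae teaches both Systems and Compilers — holds.
The Physics session must be before the Ethics session — holds.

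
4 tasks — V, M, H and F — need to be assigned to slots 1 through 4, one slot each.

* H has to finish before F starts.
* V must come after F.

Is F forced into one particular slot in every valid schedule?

F can be 2 (e.g. H -> 1, F -> 2, M -> 1, V -> 3) or 3 (e.g. H in 1; V in 4; F in 3; M in 1).

No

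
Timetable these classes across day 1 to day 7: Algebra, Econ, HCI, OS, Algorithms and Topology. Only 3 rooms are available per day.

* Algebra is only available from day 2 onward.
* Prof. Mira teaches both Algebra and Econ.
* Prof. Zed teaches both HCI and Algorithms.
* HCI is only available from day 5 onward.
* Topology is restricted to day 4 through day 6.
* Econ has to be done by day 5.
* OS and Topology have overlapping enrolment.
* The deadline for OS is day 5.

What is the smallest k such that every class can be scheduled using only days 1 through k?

With at most 3 per day and 6 classes, at least 2 days are needed.
HCI can't be placed before day 5, so the schedule must run through at least day 5.
5 works (last occupied day: day 5): for example Algebra -> day 2; HCI -> day 5; Topology -> day 4; OS -> day 1; Econ -> day 1; Algorithms -> day 1.

5 days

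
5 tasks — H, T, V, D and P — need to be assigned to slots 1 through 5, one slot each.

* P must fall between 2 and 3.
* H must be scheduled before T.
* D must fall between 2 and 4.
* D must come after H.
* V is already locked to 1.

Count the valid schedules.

Splitting on H: it can be 1 (24), 2 (12), 3 (4). Listing each branch's schedules as (T, V, D, P):
H=1: (2,1,2,2) (2,1,2,3) (2,1,3,2) (2,1,3,3) (2,1,4,2) (2,1,4,3) (3,1,2,2) (3,1,2,3) (3,1,3,2) (3,1,3,3) (3,1,4,2) (3,1,4,3) (4,1,2,2) (4,1,2,3) (4,1,3,2) (4,1,3,3) (4,1,4,2) (4,1,4,3) (5,1,2,2) (5,1,2,3) (5,1,3,2) (5,1,3,3) (5,1,4,2) (5,1,4,3) — 24.
H=2: (3,1,3,2) (3,1,3,3) (3,1,4,2) (3,1,4,3) (4,1,3,2) (4,1,3,3) (4,1,4,2) (4,1,4,3) (5,1,3,2) (5,1,3,3) (5,1,4,2) (5,1,4,3) — 12.
H=3: (4,1,4,2) (4,1,4,3) (5,1,4,2) (5,1,4,3) — 4.
Summing: 24 + 12 + 4 = 40.

40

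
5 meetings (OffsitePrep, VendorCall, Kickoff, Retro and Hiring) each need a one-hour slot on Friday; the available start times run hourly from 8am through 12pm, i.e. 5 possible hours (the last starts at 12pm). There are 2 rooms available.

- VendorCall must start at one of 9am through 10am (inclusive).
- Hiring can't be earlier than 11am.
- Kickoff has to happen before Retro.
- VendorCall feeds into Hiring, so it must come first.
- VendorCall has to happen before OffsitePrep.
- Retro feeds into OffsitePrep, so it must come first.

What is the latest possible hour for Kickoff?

Downstream work caps Kickoff at 10am.
Kickoff at 10am is achievable: VendorCall -> 9am, Hiring -> 11am, Kickoff -> 10am, Retro -> 11am, OffsitePrep -> 12pm.

10am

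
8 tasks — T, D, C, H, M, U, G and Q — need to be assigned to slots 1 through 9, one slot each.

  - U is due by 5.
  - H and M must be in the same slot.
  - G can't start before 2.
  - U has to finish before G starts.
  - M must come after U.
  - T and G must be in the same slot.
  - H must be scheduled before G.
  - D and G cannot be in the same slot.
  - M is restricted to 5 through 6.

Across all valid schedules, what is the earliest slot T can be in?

6

T must be in the same slot as G, which can't be before 6, so T is at least 6.
T at 6 is achievable: M -> 5; D -> 1; G -> 6; U -> 1; C -> 1; H -> 5; Q -> 1; T -> 6.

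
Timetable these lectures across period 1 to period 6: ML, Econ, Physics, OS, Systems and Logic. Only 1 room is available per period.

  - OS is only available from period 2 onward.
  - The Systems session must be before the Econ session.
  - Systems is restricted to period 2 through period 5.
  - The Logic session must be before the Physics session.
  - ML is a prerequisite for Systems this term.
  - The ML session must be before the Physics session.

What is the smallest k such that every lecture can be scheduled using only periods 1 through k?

The precedence chain requires at least 3 distinct periods.
With at most 1 per period and 6 lectures, at least 6 periods are needed.
6 works (last occupied period: period 6): for example ML in period 1, OS in period 3, Logic in period 4, Systems in period 2, Econ in period 6, Physics in period 5.

6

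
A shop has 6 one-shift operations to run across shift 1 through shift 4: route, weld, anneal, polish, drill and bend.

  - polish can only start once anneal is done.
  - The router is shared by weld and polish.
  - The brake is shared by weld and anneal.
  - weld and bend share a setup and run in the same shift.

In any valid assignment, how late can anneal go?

shift 3

Downstream work caps anneal at shift 3.
anneal at shift 3 is achievable: bend in shift 1, drill in shift 1, polish in shift 4, anneal in shift 3, weld in shift 1, route in shift 1.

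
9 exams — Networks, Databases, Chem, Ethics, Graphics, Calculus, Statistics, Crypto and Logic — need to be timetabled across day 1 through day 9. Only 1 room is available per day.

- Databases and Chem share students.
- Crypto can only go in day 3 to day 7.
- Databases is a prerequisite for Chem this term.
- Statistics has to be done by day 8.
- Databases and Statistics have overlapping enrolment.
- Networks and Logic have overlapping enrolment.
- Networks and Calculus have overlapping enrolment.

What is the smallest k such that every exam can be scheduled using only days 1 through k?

The precedence chain requires at least 2 distinct days.
With at most 1 per day and 9 exams, at least 9 days are needed.
Crypto can't be placed before day 3, so the schedule must run through at least day 3.
9 works (last occupied day: day 9): for example Crypto in day 3; Statistics in day 1; Databases in day 2; Networks in day 5; Calculus in day 8; Logic in day 9; Ethics in day 6; Chem in day 4; Graphics in day 7.

9 days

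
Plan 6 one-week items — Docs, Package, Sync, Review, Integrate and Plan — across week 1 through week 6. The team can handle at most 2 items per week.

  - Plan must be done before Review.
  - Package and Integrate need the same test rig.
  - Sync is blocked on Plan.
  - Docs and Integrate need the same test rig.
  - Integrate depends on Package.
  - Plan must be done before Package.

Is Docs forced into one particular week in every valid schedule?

No

Docs can be week 1 (e.g. Sync -> week 2, Plan -> week 1, Docs -> week 1, Review -> week 3, Integrate -> week 3, Package -> week 2) or week 2 (e.g. Package=week 2, Docs=week 2, Plan=week 1, Sync=week 3, Review=week 3, Integrate=week 4).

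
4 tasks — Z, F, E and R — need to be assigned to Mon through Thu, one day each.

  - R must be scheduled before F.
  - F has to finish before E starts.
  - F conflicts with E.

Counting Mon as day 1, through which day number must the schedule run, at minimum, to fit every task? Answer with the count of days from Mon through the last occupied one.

3 days

The precedence chain requires at least 3 distinct days.
3 works (last occupied day: Wed): for example F=Tue; Z=Mon; R=Mon; E=Wed.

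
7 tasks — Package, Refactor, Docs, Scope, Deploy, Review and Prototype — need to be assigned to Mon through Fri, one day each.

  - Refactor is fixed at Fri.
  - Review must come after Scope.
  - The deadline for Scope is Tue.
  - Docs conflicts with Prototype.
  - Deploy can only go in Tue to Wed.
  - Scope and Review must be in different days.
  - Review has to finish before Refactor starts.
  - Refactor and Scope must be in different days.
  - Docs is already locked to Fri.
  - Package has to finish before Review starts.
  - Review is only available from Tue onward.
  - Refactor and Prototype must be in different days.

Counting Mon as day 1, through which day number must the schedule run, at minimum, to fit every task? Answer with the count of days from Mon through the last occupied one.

5 days

The precedence chain requires at least 3 distinct days.
Refactor can't be placed before Fri — that is day 5 counting from Mon — so the schedule must run through at least 5 days.
5 works (last occupied day: Fri): for example Refactor=Fri, Scope=Mon, Prototype=Mon, Deploy=Tue, Docs=Fri, Package=Mon, Review=Tue.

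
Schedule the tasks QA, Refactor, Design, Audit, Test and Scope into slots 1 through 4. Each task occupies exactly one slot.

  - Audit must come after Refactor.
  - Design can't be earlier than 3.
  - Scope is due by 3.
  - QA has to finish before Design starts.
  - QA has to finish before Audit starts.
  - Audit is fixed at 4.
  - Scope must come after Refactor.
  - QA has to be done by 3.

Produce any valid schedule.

Design -> 3, Refactor -> 1, Audit -> 4, QA -> 1, Test -> 1, Scope -> 2

Checking: QA(1) before Design(3); Refactor(1) before Audit(4); QA(1) before Audit(4); Refactor(1) before Scope(2); Design=3 in [3,4]; QA=1 in [1,3]; Scope=2 in [1,3]; Audit=4 in [4,4].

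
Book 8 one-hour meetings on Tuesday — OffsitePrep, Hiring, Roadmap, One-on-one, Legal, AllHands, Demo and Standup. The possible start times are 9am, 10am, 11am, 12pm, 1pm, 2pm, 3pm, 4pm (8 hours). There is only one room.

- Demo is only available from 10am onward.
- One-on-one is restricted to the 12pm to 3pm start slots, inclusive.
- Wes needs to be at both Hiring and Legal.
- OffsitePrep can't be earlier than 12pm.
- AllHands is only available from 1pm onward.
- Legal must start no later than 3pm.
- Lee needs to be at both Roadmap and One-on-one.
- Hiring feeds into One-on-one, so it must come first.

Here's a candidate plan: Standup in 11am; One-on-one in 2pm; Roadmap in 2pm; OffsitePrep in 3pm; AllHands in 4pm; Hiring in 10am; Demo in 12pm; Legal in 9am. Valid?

No. Lee needs to be at both Roadmap and One-on-one is not satisfied.

OffsitePrep can't be earlier than 12pm — holds.
There is only one room — violated.
Legal must start no later than 3pm — holds.
Hiring feeds into One-on-one, so it must come first — holds.
Demo is only available from 10am onward — holds.
AllHands is only available from 1pm onward — holds.
Lee needs to be at both Roadmap and One-on-one — violated.
One-on-one is restricted to the 12pm to 3pm start slots, inclusive — holds.
Wes needs to be at both Hiring and Legal — holds.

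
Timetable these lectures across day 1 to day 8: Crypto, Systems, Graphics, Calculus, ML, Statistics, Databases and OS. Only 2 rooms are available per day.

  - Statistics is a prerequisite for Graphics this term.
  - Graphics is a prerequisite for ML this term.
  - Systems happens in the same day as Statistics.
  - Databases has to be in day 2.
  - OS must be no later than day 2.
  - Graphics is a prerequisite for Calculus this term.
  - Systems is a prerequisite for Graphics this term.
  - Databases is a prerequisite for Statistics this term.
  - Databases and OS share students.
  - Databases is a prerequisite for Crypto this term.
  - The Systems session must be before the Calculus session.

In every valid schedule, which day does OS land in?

OS's window is day 1–day 2.
Databases is fixed at day 2, and OS can't share a day with Databases.
So OS must be day 1.

day 1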